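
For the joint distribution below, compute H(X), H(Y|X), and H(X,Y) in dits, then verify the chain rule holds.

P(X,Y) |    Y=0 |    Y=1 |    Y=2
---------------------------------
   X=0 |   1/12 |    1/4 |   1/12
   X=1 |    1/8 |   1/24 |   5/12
H(X,Y) = 0.6592, H(X) = 0.2950, H(Y|X) = 0.3642 (all in dits)

Chain rule: H(X,Y) = H(X) + H(Y|X)

Left side — joint entropy directly:
H(X,Y) = -Σ p(x,y) log p(x,y) = 0.6592 dits

Right side — compute H(Y|X) from the conditional distributions:
P(X) = (5/12, 7/12), so H(X) = 0.2950 dits
H(Y|X) = Σ_x P(X=x) · H(Y|X=x):
  P(Y|X=0) = (1/5, 3/5, 1/5), H(Y|X=0) = 0.4127, weight P(X=0) = 5/12
  P(Y|X=1) = (3/14, 1/14, 5/7), H(Y|X=1) = 0.3296, weight P(X=1) = 7/12
H(Y|X) = 0.3642 dits

H(X) + H(Y|X) = 0.2950 + 0.3642 = 0.6592 dits

Both sides equal 0.6592 dits. ✓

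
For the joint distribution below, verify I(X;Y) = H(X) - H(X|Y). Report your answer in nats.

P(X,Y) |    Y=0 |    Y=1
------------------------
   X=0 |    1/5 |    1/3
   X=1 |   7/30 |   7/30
I(X;Y) = 0.0079 nats

Mutual information has multiple equivalent forms:
- I(X;Y) = H(X) - H(X|Y)
- I(X;Y) = H(Y) - H(Y|X)
- I(X;Y) = H(X) + H(Y) - H(X,Y)

Computing all quantities:
H(X) = 0.6909, H(Y) = 0.6842, H(X,Y) = 1.3672
H(X|Y) = 0.6830, H(Y|X) = 0.6763

Verification:
H(X) - H(X|Y) = 0.6909 - 0.6830 = 0.0079
H(Y) - H(Y|X) = 0.6842 - 0.6763 = 0.0079
H(X) + H(Y) - H(X,Y) = 0.6909 + 0.6842 - 1.3672 = 0.0079

All forms give I(X;Y) = 0.0079 nats. ✓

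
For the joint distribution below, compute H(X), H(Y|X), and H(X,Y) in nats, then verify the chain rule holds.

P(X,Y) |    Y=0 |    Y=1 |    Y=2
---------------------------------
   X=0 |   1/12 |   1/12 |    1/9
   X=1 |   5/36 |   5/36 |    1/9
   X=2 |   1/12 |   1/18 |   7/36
H(X,Y) = 2.1369, H(X) = 1.0893, H(Y|X) = 1.0475 (all in nats)

Chain rule: H(X,Y) = H(X) + H(Y|X)

Left side — joint entropy directly:
H(X,Y) = -Σ p(x,y) log p(x,y) = 2.1369 nats

Right side — compute H(Y|X) from the conditional distributions:
P(X) = (5/18, 7/18, 1/3), so H(X) = 1.0893 nats
H(Y|X) = Σ_x P(X=x) · H(Y|X=x):
  P(Y|X=0) = (3/10, 3/10, 2/5), H(Y|X=0) = 1.0889, weight P(X=0) = 5/18
  P(Y|X=1) = (5/14, 5/14, 2/7), H(Y|X=1) = 1.0934, weight P(X=1) = 7/18
  P(Y|X=2) = (1/4, 1/6, 7/12), H(Y|X=2) = 0.9596, weight P(X=2) = 1/3
H(Y|X) = 1.0475 nats

H(X) + H(Y|X) = 1.0893 + 1.0475 = 2.1369 nats

Both sides equal 2.1369 nats. ✓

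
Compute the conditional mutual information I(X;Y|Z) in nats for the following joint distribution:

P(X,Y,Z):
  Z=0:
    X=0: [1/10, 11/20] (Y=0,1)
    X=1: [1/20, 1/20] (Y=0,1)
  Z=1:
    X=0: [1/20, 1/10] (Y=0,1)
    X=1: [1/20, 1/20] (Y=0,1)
0.0304 nats

Conditional mutual information: I(X;Y|Z) = H(X|Z) + H(Y|Z) - H(X,Y|Z)

H(Z) = 0.5623
H(X,Z) = 1.0251 → H(X|Z) = 0.4628
H(Y,Z) = 1.1059 → H(Y|Z) = 0.5436
H(X,Y,Z) = 1.5383 → H(X,Y|Z) = 0.9759

I(X;Y|Z) = 0.4628 + 0.5436 - 0.9759 = 0.0304 nats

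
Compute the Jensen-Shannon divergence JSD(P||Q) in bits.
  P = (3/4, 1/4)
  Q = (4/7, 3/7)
0.0259 bits

Jensen-Shannon divergence is:
JSD(P||Q) = 0.5 × D_KL(P||M) + 0.5 × D_KL(Q||M)
where M = 0.5 × (P + Q) is the mixture distribution.

M = 0.5 × (3/4, 1/4) + 0.5 × (4/7, 3/7) = (0.660714, 0.339286)

D_KL(P||M) = 0.0270 bits
D_KL(Q||M) = 0.0248 bits

JSD(P||Q) = 0.5 × 0.0270 + 0.5 × 0.0248 = 0.0259 bits

Unlike KL divergence, JSD is symmetric and bounded: 0 ≤ JSD ≤ log(2).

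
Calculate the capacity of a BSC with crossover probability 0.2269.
0.2274 bits

For a binary symmetric channel (BSC) with error probability p:
Capacity C = 1 - H(p) bits per symbol

where H(p) = -p log₂(p) - (1-p) log₂(1-p) is the binary entropy function.

H(0.2269) = 0.7726 bits
C = 1 - 0.7726 = 0.2274 bits per symbol

This means we can reliably transmit up to 0.2274 bits of information per channel use.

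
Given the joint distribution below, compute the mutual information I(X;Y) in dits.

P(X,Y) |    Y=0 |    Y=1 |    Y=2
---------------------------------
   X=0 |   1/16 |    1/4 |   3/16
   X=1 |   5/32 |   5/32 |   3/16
0.0138 dits

Mutual information: I(X;Y) = H(X) + H(Y) - H(X,Y)

Marginals:
P(X) = (1/2, 1/2), H(X) = 0.3010 dits
P(Y) = (7/32, 13/32, 3/8), H(Y) = 0.4631 dits

Joint entropy: H(X,Y) = 0.7503 dits

I(X;Y) = 0.3010 + 0.4631 - 0.7503 = 0.0138 dits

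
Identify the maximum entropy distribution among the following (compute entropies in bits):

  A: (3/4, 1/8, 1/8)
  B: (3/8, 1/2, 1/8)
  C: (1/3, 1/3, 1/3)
C

For a discrete distribution over n outcomes, entropy is maximized by the uniform distribution.

Computing entropies:
H(A) = 1.0613 bits
H(B) = 1.4056 bits
H(C) = 1.5850 bits

The uniform distribution (where all probabilities equal 1/3) achieves the maximum entropy of log_2(3) = 1.5850 bits.

Distribution C has the highest entropy.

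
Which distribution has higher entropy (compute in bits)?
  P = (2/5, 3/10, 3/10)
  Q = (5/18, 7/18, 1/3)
Q

Computing entropies in bits:
H(P) = 1.5710
H(Q) = 1.5715

Distribution Q has higher entropy.

Intuition: The distribution closer to uniform (more spread out) has higher entropy.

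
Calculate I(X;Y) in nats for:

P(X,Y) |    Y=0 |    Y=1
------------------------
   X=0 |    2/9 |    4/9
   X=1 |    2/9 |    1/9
0.0504 nats

Mutual information: I(X;Y) = H(X) + H(Y) - H(X,Y)

Marginals:
P(X) = (2/3, 1/3), H(X) = 0.6365 nats
P(Y) = (4/9, 5/9), H(Y) = 0.6870 nats

Joint entropy: H(X,Y) = 1.2730 nats

I(X;Y) = 0.6365 + 0.6870 - 1.2730 = 0.0504 nats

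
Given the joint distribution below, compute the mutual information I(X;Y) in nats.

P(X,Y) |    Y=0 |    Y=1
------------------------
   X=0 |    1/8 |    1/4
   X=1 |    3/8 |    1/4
0.0338 nats

Mutual information: I(X;Y) = H(X) + H(Y) - H(X,Y)

Marginals:
P(X) = (3/8, 5/8), H(X) = 0.6616 nats
P(Y) = (1/2, 1/2), H(Y) = 0.6931 nats

Joint entropy: H(X,Y) = 1.3209 nats

I(X;Y) = 0.6616 + 0.6931 - 1.3209 = 0.0338 nats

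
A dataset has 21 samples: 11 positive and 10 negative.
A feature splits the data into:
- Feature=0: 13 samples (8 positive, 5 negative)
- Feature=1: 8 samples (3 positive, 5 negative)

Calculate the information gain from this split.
0.0397 bits

Information Gain = H(Y) - H(Y|Feature)

Before split:
P(positive) = 11/21 = 0.5238
H(Y) = 0.9984 bits

After split:
Feature=0: H = 0.9612 bits (weight = 13/21)
Feature=1: H = 0.9544 bits (weight = 8/21)
H(Y|Feature) = (13/21)×0.9612 + (8/21)×0.9544 = 0.9586 bits

Information Gain = 0.9984 - 0.9586 = 0.0397 bits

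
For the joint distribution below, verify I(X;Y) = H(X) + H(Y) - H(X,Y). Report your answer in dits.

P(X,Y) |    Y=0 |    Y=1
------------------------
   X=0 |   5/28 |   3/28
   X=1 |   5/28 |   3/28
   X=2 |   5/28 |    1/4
I(X;Y) = 0.0093 dits

Mutual information has multiple equivalent forms:
- I(X;Y) = H(X) - H(X|Y)
- I(X;Y) = H(Y) - H(Y|X)
- I(X;Y) = H(X) + H(Y) - H(X,Y)

Computing all quantities:
H(X) = 0.4686, H(Y) = 0.2999, H(X,Y) = 0.7592
H(X|Y) = 0.4593, H(Y|X) = 0.2906

Verification:
H(X) - H(X|Y) = 0.4686 - 0.4593 = 0.0093
H(Y) - H(Y|X) = 0.2999 - 0.2906 = 0.0093
H(X) + H(Y) - H(X,Y) = 0.4686 + 0.2999 - 0.7592 = 0.0093

All forms give I(X;Y) = 0.0093 dits. ✓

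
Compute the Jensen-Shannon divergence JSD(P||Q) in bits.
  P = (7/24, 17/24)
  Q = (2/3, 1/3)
0.1042 bits

Jensen-Shannon divergence is:
JSD(P||Q) = 0.5 × D_KL(P||M) + 0.5 × D_KL(Q||M)
where M = 0.5 × (P + Q) is the mixture distribution.

M = 0.5 × (7/24, 17/24) + 0.5 × (2/3, 1/3) = (0.479167, 0.520833)

D_KL(P||M) = 0.1053 bits
D_KL(Q||M) = 0.1030 bits

JSD(P||Q) = 0.5 × 0.1053 + 0.5 × 0.1030 = 0.1042 bits

Unlike KL divergence, JSD is symmetric and bounded: 0 ≤ JSD ≤ log(2).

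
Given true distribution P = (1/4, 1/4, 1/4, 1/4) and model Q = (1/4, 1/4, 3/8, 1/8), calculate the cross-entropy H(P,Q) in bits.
2.1038 bits

Cross-entropy: H(P,Q) = -Σ p(x) log q(x)

Alternatively: H(P,Q) = H(P) + D_KL(P||Q)
H(P) = 2.0000 bits
D_KL(P||Q) = 0.1038 bits

H(P,Q) = 2.0000 + 0.1038 = 2.1038 bits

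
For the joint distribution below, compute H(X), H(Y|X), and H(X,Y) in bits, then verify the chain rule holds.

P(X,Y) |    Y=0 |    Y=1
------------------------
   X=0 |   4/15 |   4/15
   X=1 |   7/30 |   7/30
H(X,Y) = 1.9968, H(X) = 0.9968, H(Y|X) = 1.0000 (all in bits)

Chain rule: H(X,Y) = H(X) + H(Y|X)

Left side — joint entropy directly:
H(X,Y) = -Σ p(x,y) log p(x,y) = 1.9968 bits

Right side — compute H(Y|X) from the conditional distributions:
P(X) = (8/15, 7/15), so H(X) = 0.9968 bits
H(Y|X) = Σ_x P(X=x) · H(Y|X=x):
  P(Y|X=0) = (1/2, 1/2), H(Y|X=0) = 1.0000, weight P(X=0) = 8/15
  P(Y|X=1) = (1/2, 1/2), H(Y|X=1) = 1.0000, weight P(X=1) = 7/15
H(Y|X) = 1.0000 bits

H(X) + H(Y|X) = 0.9968 + 1.0000 = 1.9968 bits

Both sides equal 1.9968 bits. ✓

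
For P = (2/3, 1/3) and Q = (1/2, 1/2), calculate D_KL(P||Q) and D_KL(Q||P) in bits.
D_KL(P||Q) = 0.0817, D_KL(Q||P) = 0.0850

KL divergence is not symmetric: D_KL(P||Q) ≠ D_KL(Q||P) in general.

D_KL(P||Q) = 0.0817 bits
D_KL(Q||P) = 0.0850 bits

No, they are not equal!

This asymmetry is why KL divergence is not a true distance metric.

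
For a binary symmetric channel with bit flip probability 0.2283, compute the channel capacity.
0.2250 bits

For a binary symmetric channel (BSC) with error probability p:
Capacity C = 1 - H(p) bits per symbol

where H(p) = -p log₂(p) - (1-p) log₂(1-p) is the binary entropy function.

H(0.2283) = 0.7750 bits
C = 1 - 0.7750 = 0.2250 bits per symbol

This means we can reliably transmit up to 0.2250 bits of information per channel use.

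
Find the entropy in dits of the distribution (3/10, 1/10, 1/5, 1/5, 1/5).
0.6762 dits

Shannon entropy is H(X) = -Σ p(x) log p(x).

For P = (3/10, 1/10, 1/5, 1/5, 1/5):
H = -3/10 × log_10(3/10) -1/10 × log_10(1/10) -1/5 × log_10(1/5) -1/5 × log_10(1/5) -1/5 × log_10(1/5)
H = 0.6762 dits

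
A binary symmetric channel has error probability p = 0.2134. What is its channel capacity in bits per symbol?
0.2521 bits

For a binary symmetric channel (BSC) with error probability p:
Capacity C = 1 - H(p) bits per symbol

where H(p) = -p log₂(p) - (1-p) log₂(1-p) is the binary entropy function.

H(0.2134) = 0.7479 bits
C = 1 - 0.7479 = 0.2521 bits per symbol

This means we can reliably transmit up to 0.2521 bits of information per channel use.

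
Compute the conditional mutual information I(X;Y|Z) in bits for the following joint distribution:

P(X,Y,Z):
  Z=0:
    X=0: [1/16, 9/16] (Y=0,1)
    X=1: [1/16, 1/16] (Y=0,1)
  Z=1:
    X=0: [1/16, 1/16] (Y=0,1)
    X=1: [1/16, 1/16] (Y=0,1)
0.0694 bits

Conditional mutual information: I(X;Y|Z) = H(X|Z) + H(Y|Z) - H(X,Y|Z)

H(Z) = 0.8113
H(X,Z) = 1.5488 → H(X|Z) = 0.7375
H(Y,Z) = 1.5488 → H(Y|Z) = 0.7375
H(X,Y,Z) = 2.2169 → H(X,Y|Z) = 1.4056

I(X;Y|Z) = 0.7375 + 0.7375 - 1.4056 = 0.0694 bits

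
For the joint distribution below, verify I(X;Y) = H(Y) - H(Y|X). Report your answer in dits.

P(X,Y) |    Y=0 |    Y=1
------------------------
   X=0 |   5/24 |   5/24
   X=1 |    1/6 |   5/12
I(X;Y) = 0.0103 dits

Mutual information has multiple equivalent forms:
- I(X;Y) = H(X) - H(X|Y)
- I(X;Y) = H(Y) - H(Y|X)
- I(X;Y) = H(X) + H(Y) - H(X,Y)

Computing all quantities:
H(X) = 0.2950, H(Y) = 0.2873, H(X,Y) = 0.5720
H(X|Y) = 0.2847, H(Y|X) = 0.2770

Verification:
H(X) - H(X|Y) = 0.2950 - 0.2847 = 0.0103
H(Y) - H(Y|X) = 0.2873 - 0.2770 = 0.0103
H(X) + H(Y) - H(X,Y) = 0.2950 + 0.2873 - 0.5720 = 0.0103

All forms give I(X;Y) = 0.0103 dits. ✓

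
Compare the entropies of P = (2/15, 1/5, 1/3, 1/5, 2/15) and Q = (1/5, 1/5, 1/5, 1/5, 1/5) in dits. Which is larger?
Q

Computing entropies in dits:
H(P) = 0.6720
H(Q) = 0.6990

Distribution Q has higher entropy.

Intuition: The distribution closer to uniform (more spread out) has higher entropy.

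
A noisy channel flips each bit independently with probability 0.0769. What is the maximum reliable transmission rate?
0.6088 bits

For a binary symmetric channel (BSC) with error probability p:
Capacity C = 1 - H(p) bits per symbol

where H(p) = -p log₂(p) - (1-p) log₂(1-p) is the binary entropy function.

H(0.0769) = 0.3912 bits
C = 1 - 0.3912 = 0.6088 bits per symbol

This means we can reliably transmit up to 0.6088 bits of information per channel use.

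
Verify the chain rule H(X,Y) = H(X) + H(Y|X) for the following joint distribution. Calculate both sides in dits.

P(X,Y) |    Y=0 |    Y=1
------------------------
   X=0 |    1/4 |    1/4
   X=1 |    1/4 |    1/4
H(X,Y) = 0.6021, H(X) = 0.3010, H(Y|X) = 0.3010 (all in dits)

Chain rule: H(X,Y) = H(X) + H(Y|X)

Left side — joint entropy directly:
H(X,Y) = -Σ p(x,y) log p(x,y) = 0.6021 dits

Right side — compute H(Y|X) from the conditional distributions:
P(X) = (1/2, 1/2), so H(X) = 0.3010 dits
H(Y|X) = Σ_x P(X=x) · H(Y|X=x):
  P(Y|X=0) = (1/2, 1/2), H(Y|X=0) = 0.3010, weight P(X=0) = 1/2
  P(Y|X=1) = (1/2, 1/2), H(Y|X=1) = 0.3010, weight P(X=1) = 1/2
H(Y|X) = 0.3010 dits

H(X) + H(Y|X) = 0.3010 + 0.3010 = 0.6021 dits

Both sides equal 0.6021 dits. ✓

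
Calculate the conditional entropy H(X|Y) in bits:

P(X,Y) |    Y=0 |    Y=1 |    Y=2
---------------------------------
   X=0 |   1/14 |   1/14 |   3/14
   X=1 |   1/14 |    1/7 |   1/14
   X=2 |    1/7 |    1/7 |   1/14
1.4617 bits

Using the chain rule: H(X|Y) = H(X,Y) - H(Y)

First, compute H(X,Y) = 3.0391 bits

Marginal P(Y) = (2/7, 5/14, 5/14)
H(Y) = 1.5774 bits

H(X|Y) = H(X,Y) - H(Y) = 3.0391 - 1.5774 = 1.4617 bits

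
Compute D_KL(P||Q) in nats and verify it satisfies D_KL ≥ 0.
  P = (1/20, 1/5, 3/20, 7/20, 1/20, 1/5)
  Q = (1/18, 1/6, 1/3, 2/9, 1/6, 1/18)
0.2664 nats

KL divergence satisfies the Gibbs inequality: D_KL(P||Q) ≥ 0 for all distributions P, Q.

D_KL(P||Q) = Σ p(x) log(p(x)/q(x))
Term by term:
  x=0: 1/20 × log_e[(1/20)/(1/18)] = -0.0053
  x=1: 1/5 × log_e[(1/5)/(1/6)] = 0.0365
  x=2: 3/20 × log_e[(3/20)/(1/3)] = -0.1198
  x=3: 7/20 × log_e[(7/20)/(2/9)] = 0.1590
  x=4: 1/20 × log_e[(1/20)/(1/6)] = -0.0602
  x=5: 1/5 × log_e[(1/5)/(1/18)] = 0.2562
D_KL(P||Q) = 0.2664 nats

D_KL(P||Q) = 0.2664 ≥ 0 ✓

This non-negativity is a fundamental property: relative entropy cannot be negative because it measures how different Q is from P.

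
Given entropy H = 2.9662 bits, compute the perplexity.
7.8148

Perplexity is 2^H (or exp(H) for natural log).

H = 2.9662 bits
Perplexity = 2^2.9662 = 7.8148

Interpretation: The model's uncertainty is equivalent to choosing uniformly among 7.8 options.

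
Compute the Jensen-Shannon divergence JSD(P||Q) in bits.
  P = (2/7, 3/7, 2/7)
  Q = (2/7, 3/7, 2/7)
0.0000 bits

Jensen-Shannon divergence is:
JSD(P||Q) = 0.5 × D_KL(P||M) + 0.5 × D_KL(Q||M)
where M = 0.5 × (P + Q) is the mixture distribution.

M = 0.5 × (2/7, 3/7, 2/7) + 0.5 × (2/7, 3/7, 2/7) = (2/7, 3/7, 2/7)

D_KL(P||M) = 0.0000 bits
D_KL(Q||M) = 0.0000 bits

JSD(P||Q) = 0.5 × 0.0000 + 0.5 × 0.0000 = 0.0000 bits

Unlike KL divergence, JSD is symmetric and bounded: 0 ≤ JSD ≤ log(2).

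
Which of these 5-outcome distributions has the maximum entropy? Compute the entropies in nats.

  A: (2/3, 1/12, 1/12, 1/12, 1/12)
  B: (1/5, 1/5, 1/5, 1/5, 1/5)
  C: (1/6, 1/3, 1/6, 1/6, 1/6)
B

For a discrete distribution over n outcomes, entropy is maximized by the uniform distribution.

Computing entropies:
H(A) = 1.0986 nats
H(B) = 1.6094 nats
H(C) = 1.5607 nats

The uniform distribution (where all probabilities equal 1/5) achieves the maximum entropy of log_e(5) = 1.6094 nats.

Distribution B has the highest entropy.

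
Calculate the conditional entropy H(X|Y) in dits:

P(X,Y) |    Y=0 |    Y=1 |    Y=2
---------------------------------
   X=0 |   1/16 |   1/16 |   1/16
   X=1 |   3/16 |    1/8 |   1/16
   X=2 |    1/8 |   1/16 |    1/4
0.4189 dits

Using the chain rule: H(X|Y) = H(X,Y) - H(Y)

First, compute H(X,Y) = 0.8889 dits

Marginal P(Y) = (3/8, 1/4, 3/8)
H(Y) = 0.4700 dits

H(X|Y) = H(X,Y) - H(Y) = 0.8889 - 0.4700 = 0.4189 dits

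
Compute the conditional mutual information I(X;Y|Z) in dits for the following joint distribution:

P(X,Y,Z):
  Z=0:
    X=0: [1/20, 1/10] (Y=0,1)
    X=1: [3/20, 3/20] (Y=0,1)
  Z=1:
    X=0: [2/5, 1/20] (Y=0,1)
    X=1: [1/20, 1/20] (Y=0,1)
0.0175 dits

Conditional mutual information: I(X;Y|Z) = H(X|Z) + H(Y|Z) - H(X,Y|Z)

H(Z) = 0.2989
H(X,Z) = 0.5365 → H(X|Z) = 0.2376
H(Y,Z) = 0.5464 → H(Y|Z) = 0.2475
H(X,Y,Z) = 0.7666 → H(X,Y|Z) = 0.4677

I(X;Y|Z) = 0.2376 + 0.2475 - 0.4677 = 0.0175 dits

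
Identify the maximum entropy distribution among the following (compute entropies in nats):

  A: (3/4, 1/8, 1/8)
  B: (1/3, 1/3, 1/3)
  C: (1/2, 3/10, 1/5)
B

For a discrete distribution over n outcomes, entropy is maximized by the uniform distribution.

Computing entropies:
H(A) = 0.7356 nats
H(B) = 1.0986 nats
H(C) = 1.0297 nats

The uniform distribution (where all probabilities equal 1/3) achieves the maximum entropy of log_e(3) = 1.0986 nats.

Distribution B has the highest entropy.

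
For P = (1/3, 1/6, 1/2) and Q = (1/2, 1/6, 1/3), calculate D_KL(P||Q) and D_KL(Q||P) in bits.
D_KL(P||Q) = 0.0975, D_KL(Q||P) = 0.0975

KL divergence is not symmetric: D_KL(P||Q) ≠ D_KL(Q||P) in general.

D_KL(P||Q) = 0.0975 bits
D_KL(Q||P) = 0.0975 bits

In this case they happen to be equal (to 4 decimal places).

This asymmetry is why KL divergence is not a true distance metric.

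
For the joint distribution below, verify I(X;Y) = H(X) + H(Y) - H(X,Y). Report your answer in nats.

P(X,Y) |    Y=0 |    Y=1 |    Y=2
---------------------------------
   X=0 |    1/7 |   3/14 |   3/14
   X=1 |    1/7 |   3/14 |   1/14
I(X;Y) = 0.0271 nats

Mutual information has multiple equivalent forms:
- I(X;Y) = H(X) - H(X|Y)
- I(X;Y) = H(Y) - H(Y|X)
- I(X;Y) = H(X) + H(Y) - H(X,Y)

Computing all quantities:
H(X) = 0.6829, H(Y) = 1.0790, H(X,Y) = 1.7348
H(X|Y) = 0.6558, H(Y|X) = 1.0519

Verification:
H(X) - H(X|Y) = 0.6829 - 0.6558 = 0.0271
H(Y) - H(Y|X) = 1.0790 - 1.0519 = 0.0271
H(X) + H(Y) - H(X,Y) = 0.6829 + 1.0790 - 1.7348 = 0.0271

All forms give I(X;Y) = 0.0271 nats. ✓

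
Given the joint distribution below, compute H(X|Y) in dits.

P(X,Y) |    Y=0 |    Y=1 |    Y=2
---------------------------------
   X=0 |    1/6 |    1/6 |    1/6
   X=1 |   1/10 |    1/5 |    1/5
0.2961 dits

Using the chain rule: H(X|Y) = H(X,Y) - H(Y)

First, compute H(X,Y) = 0.7687 dits

Marginal P(Y) = (4/15, 11/30, 11/30)
H(Y) = 0.4726 dits

H(X|Y) = H(X,Y) - H(Y) = 0.7687 - 0.4726 = 0.2961 dits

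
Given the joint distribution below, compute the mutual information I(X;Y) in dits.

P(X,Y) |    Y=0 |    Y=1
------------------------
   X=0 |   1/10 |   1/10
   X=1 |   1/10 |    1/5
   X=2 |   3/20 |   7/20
0.0054 dits

Mutual information: I(X;Y) = H(X) + H(Y) - H(X,Y)

Marginals:
P(X) = (1/5, 3/10, 1/2), H(X) = 0.4472 dits
P(Y) = (7/20, 13/20), H(Y) = 0.2812 dits

Joint entropy: H(X,Y) = 0.7230 dits

I(X;Y) = 0.4472 + 0.2812 - 0.7230 = 0.0054 dits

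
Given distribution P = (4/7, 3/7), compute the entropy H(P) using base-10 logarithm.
0.2966 dits

Shannon entropy is H(X) = -Σ p(x) log p(x).

For P = (4/7, 3/7):
H = -4/7 × log_10(4/7) -3/7 × log_10(3/7)
H = 0.2966 dits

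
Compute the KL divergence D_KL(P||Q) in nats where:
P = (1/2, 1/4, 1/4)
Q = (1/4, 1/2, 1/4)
0.1733 nats

KL divergence: D_KL(P||Q) = Σ p(x) log(p(x)/q(x))

Computing term by term:
  x=0: 1/2 × log_e[(1/2)/(1/4)] = 1/2 × 0.6931 = 0.3466
  x=1: 1/4 × log_e[(1/4)/(1/2)] = 1/4 × -0.6931 = -0.1733
  x=2: 1/4 × log_e[(1/4)/(1/4)] = 1/4 × 0.0000 = 0.0000

D_KL(P||Q) = 0.1733 nats

Note: KL divergence is always non-negative and equals 0 iff P = Q.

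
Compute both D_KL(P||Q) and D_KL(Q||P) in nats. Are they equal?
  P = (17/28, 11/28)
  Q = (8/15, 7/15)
D_KL(P||Q) = 0.0111, D_KL(Q||P) = 0.0112

KL divergence is not symmetric: D_KL(P||Q) ≠ D_KL(Q||P) in general.

D_KL(P||Q) = 0.0111 nats
D_KL(Q||P) = 0.0112 nats

No, they are not equal!

This asymmetry is why KL divergence is not a true distance metric.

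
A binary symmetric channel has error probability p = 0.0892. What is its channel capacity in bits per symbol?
0.5662 bits

For a binary symmetric channel (BSC) with error probability p:
Capacity C = 1 - H(p) bits per symbol

where H(p) = -p log₂(p) - (1-p) log₂(1-p) is the binary entropy function.

H(0.0892) = 0.4338 bits
C = 1 - 0.4338 = 0.5662 bits per symbol

This means we can reliably transmit up to 0.5662 bits of information per channel use.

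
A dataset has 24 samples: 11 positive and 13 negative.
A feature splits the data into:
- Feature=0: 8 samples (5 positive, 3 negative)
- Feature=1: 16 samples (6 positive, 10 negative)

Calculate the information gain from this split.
0.0406 bits

Information Gain = H(Y) - H(Y|Feature)

Before split:
P(positive) = 11/24 = 0.4583
H(Y) = 0.9950 bits

After split:
Feature=0: H = 0.9544 bits (weight = 8/24)
Feature=1: H = 0.9544 bits (weight = 16/24)
H(Y|Feature) = (8/24)×0.9544 + (16/24)×0.9544 = 0.9544 bits

Information Gain = 0.9950 - 0.9544 = 0.0406 bits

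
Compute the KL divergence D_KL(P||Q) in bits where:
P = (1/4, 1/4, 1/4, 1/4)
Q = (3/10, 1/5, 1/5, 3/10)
0.0294 bits

KL divergence: D_KL(P||Q) = Σ p(x) log(p(x)/q(x))

Computing term by term:
  x=0: 1/4 × log_2[(1/4)/(3/10)] = 1/4 × -0.2630 = -0.0658
  x=1: 1/4 × log_2[(1/4)/(1/5)] = 1/4 × 0.3219 = 0.0805
  x=2: 1/4 × log_2[(1/4)/(1/5)] = 1/4 × 0.3219 = 0.0805
  x=3: 1/4 × log_2[(1/4)/(3/10)] = 1/4 × -0.2630 = -0.0658

D_KL(P||Q) = 0.0294 bits

Note: KL divergence is always non-negative and equals 0 iff P = Q.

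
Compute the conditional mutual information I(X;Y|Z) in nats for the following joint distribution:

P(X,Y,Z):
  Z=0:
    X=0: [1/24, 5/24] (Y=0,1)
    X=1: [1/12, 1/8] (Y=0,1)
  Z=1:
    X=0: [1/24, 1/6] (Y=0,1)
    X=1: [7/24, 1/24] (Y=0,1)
0.1468 nats

Conditional mutual information: I(X;Y|Z) = H(X|Z) + H(Y|Z) - H(X,Y|Z)

H(Z) = 0.6897
H(X,Z) = 1.3664 → H(X|Z) = 0.6767
H(Y,Z) = 1.3191 → H(Y|Z) = 0.6295
H(X,Y,Z) = 1.8491 → H(X,Y|Z) = 1.1594

I(X;Y|Z) = 0.6767 + 0.6295 - 1.1594 = 0.1468 nats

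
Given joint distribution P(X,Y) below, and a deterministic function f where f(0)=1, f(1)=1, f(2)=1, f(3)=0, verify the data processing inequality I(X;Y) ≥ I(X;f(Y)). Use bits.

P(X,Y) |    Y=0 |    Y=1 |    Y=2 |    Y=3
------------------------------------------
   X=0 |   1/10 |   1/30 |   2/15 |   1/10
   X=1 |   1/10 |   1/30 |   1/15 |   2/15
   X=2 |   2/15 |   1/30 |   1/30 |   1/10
I(X;Y) = 0.0526, I(X;f(Y)) = 0.0092, inequality holds: 0.0526 ≥ 0.0092

Data Processing Inequality: For any Markov chain X → Y → Z, we have I(X;Y) ≥ I(X;Z).

Here Z = f(Y) is a deterministic function of Y, forming X → Y → Z.

Original I(X;Y) = 0.0526 bits

After applying f:
P(X,Z) where Z=f(Y):
- P(X,Z=0) = P(X,Y=3)
- P(X,Z=1) = P(X,Y=0) + P(X,Y=1) + P(X,Y=2)

I(X;Z) = I(X;f(Y)) = 0.0092 bits

Verification: 0.0526 ≥ 0.0092 ✓

Information cannot be created by processing; the function f can only lose information about X.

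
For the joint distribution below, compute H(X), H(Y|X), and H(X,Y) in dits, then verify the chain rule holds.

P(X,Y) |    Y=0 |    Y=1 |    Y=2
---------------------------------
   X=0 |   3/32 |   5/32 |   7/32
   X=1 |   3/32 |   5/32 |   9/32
H(X,Y) = 0.7440, H(X) = 0.3002, H(Y|X) = 0.4438 (all in dits)

Chain rule: H(X,Y) = H(X) + H(Y|X)

Left side — joint entropy directly:
H(X,Y) = -Σ p(x,y) log p(x,y) = 0.7440 dits

Right side — compute H(Y|X) from the conditional distributions:
P(X) = (15/32, 17/32), so H(X) = 0.3002 dits
H(Y|X) = Σ_x P(X=x) · H(Y|X=x):
  P(Y|X=0) = (1/5, 1/3, 7/15), H(Y|X=0) = 0.4533, weight P(X=0) = 15/32
  P(Y|X=1) = (3/17, 5/17, 9/17), H(Y|X=1) = 0.4355, weight P(X=1) = 17/32
H(Y|X) = 0.4438 dits

H(X) + H(Y|X) = 0.3002 + 0.4438 = 0.7440 dits

Both sides equal 0.7440 dits. ✓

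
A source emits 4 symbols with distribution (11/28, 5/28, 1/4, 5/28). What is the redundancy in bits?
0.0828 bits

Redundancy measures how far a source is from maximum entropy:
R = H_max - H(X)

Maximum entropy for 4 symbols: H_max = log_2(4) = 2.0000 bits
Actual entropy: H(X) = 1.9172 bits
Redundancy: R = 2.0000 - 1.9172 = 0.0828 bits

This redundancy represents potential for compression: the source could be compressed by 0.0828 bits per symbol.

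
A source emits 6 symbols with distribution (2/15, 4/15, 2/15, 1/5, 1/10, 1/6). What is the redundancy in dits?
0.0222 dits

Redundancy measures how far a source is from maximum entropy:
R = H_max - H(X)

Maximum entropy for 6 symbols: H_max = log_10(6) = 0.7782 dits
Actual entropy: H(X) = 0.7559 dits
Redundancy: R = 0.7782 - 0.7559 = 0.0222 dits

This redundancy represents potential for compression: the source could be compressed by 0.0222 dits per symbol.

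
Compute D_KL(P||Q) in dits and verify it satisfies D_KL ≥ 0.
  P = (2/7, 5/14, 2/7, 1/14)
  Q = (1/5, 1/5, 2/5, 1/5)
0.0605 dits

KL divergence satisfies the Gibbs inequality: D_KL(P||Q) ≥ 0 for all distributions P, Q.

D_KL(P||Q) = Σ p(x) log(p(x)/q(x))
Term by term:
  x=0: 2/7 × log_10[(2/7)/(1/5)] = 0.0443
  x=1: 5/14 × log_10[(5/14)/(1/5)] = 0.0899
  x=2: 2/7 × log_10[(2/7)/(2/5)] = -0.0418
  x=3: 1/14 × log_10[(1/14)/(1/5)] = -0.0319
D_KL(P||Q) = 0.0605 dits

D_KL(P||Q) = 0.0605 ≥ 0 ✓

This non-negativity is a fundamental property: relative entropy cannot be negative because it measures how different Q is from P.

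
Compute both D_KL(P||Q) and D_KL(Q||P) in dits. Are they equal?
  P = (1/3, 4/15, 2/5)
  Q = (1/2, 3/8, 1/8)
D_KL(P||Q) = 0.1039, D_KL(Q||P) = 0.0804

KL divergence is not symmetric: D_KL(P||Q) ≠ D_KL(Q||P) in general.

D_KL(P||Q) = 0.1039 dits
D_KL(Q||P) = 0.0804 dits

No, they are not equal!

This asymmetry is why KL divergence is not a true distance metric.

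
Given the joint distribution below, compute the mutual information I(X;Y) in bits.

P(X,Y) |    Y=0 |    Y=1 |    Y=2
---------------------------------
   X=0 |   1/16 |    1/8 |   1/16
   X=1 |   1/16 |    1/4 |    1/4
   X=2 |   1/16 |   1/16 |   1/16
0.0500 bits

Mutual information: I(X;Y) = H(X) + H(Y) - H(X,Y)

Marginals:
P(X) = (1/4, 9/16, 3/16), H(X) = 1.4197 bits
P(Y) = (3/16, 7/16, 3/8), H(Y) = 1.5052 bits

Joint entropy: H(X,Y) = 2.8750 bits

I(X;Y) = 1.4197 + 1.5052 - 2.8750 = 0.0500 bits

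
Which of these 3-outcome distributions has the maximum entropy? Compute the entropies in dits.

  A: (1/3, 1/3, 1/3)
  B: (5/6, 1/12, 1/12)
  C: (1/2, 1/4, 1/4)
A

For a discrete distribution over n outcomes, entropy is maximized by the uniform distribution.

Computing entropies:
H(A) = 0.4771 dits
H(B) = 0.2458 dits
H(C) = 0.4515 dits

The uniform distribution (where all probabilities equal 1/3) achieves the maximum entropy of log_10(3) = 0.4771 dits.

Distribution A has the highest entropy.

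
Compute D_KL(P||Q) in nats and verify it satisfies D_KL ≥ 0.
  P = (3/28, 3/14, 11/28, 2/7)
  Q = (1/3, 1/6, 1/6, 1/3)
0.2251 nats

KL divergence satisfies the Gibbs inequality: D_KL(P||Q) ≥ 0 for all distributions P, Q.

D_KL(P||Q) = Σ p(x) log(p(x)/q(x))
Term by term:
  x=0: 3/28 × log_e[(3/28)/(1/3)] = -0.1216
  x=1: 3/14 × log_e[(3/14)/(1/6)] = 0.0539
  x=2: 11/28 × log_e[(11/28)/(1/6)] = 0.3369
  x=3: 2/7 × log_e[(2/7)/(1/3)] = -0.0440
D_KL(P||Q) = 0.2251 nats

D_KL(P||Q) = 0.2251 ≥ 0 ✓

This non-negativity is a fundamental property: relative entropy cannot be negative because it measures how different Q is from P.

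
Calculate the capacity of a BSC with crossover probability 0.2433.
0.1995 bits

For a binary symmetric channel (BSC) with error probability p:
Capacity C = 1 - H(p) bits per symbol

where H(p) = -p log₂(p) - (1-p) log₂(1-p) is the binary entropy function.

H(0.2433) = 0.8005 bits
C = 1 - 0.8005 = 0.1995 bits per symbol

This means we can reliably transmit up to 0.1995 bits of information per channel use.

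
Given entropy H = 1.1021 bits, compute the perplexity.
2.1467

Perplexity is 2^H (or exp(H) for natural log).

H = 1.1021 bits
Perplexity = 2^1.1021 = 2.1467

Interpretation: The model's uncertainty is equivalent to choosing uniformly among 2.1 options.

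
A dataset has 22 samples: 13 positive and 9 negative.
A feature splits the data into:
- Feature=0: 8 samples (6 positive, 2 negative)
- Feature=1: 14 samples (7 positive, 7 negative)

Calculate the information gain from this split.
0.0446 bits

Information Gain = H(Y) - H(Y|Feature)

Before split:
P(positive) = 13/22 = 0.5909
H(Y) = 0.9760 bits

After split:
Feature=0: H = 0.8113 bits (weight = 8/22)
Feature=1: H = 1.0000 bits (weight = 14/22)
H(Y|Feature) = (8/22)×0.8113 + (14/22)×1.0000 = 0.9314 bits

Information Gain = 0.9760 - 0.9314 = 0.0446 bits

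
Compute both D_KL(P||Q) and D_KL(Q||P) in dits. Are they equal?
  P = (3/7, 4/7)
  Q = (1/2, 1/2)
D_KL(P||Q) = 0.0044, D_KL(Q||P) = 0.0045

KL divergence is not symmetric: D_KL(P||Q) ≠ D_KL(Q||P) in general.

D_KL(P||Q) = 0.0044 dits
D_KL(Q||P) = 0.0045 dits

No, they are not equal!

This asymmetry is why KL divergence is not a true distance metric.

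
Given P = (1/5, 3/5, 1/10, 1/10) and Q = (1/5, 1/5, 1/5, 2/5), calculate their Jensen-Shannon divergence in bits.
0.1573 bits

Jensen-Shannon divergence is:
JSD(P||Q) = 0.5 × D_KL(P||M) + 0.5 × D_KL(Q||M)
where M = 0.5 × (P + Q) is the mixture distribution.

M = 0.5 × (1/5, 3/5, 1/10, 1/10) + 0.5 × (1/5, 1/5, 1/5, 2/5) = (1/5, 2/5, 3/20, 1/4)

D_KL(P||M) = 0.1603 bits
D_KL(Q||M) = 0.1542 bits

JSD(P||Q) = 0.5 × 0.1603 + 0.5 × 0.1542 = 0.1573 bits

Unlike KL divergence, JSD is symmetric and bounded: 0 ≤ JSD ≤ log(2).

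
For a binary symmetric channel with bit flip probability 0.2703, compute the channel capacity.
0.1581 bits

For a binary symmetric channel (BSC) with error probability p:
Capacity C = 1 - H(p) bits per symbol

where H(p) = -p log₂(p) - (1-p) log₂(1-p) is the binary entropy function.

H(0.2703) = 0.8419 bits
C = 1 - 0.8419 = 0.1581 bits per symbol

This means we can reliably transmit up to 0.1581 bits of information per channel use.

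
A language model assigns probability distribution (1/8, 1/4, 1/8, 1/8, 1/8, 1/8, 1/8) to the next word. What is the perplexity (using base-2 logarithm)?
6.7272

Perplexity is 2^H (or exp(H) for natural log).

First, H = -Σ p log p = 2.7500 bits
Perplexity = 2^2.7500 = 6.7272

Interpretation: The model's uncertainty is equivalent to choosing uniformly among 6.7 options.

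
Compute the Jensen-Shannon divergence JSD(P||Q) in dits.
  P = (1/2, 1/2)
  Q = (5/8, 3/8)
0.0035 dits

Jensen-Shannon divergence is:
JSD(P||Q) = 0.5 × D_KL(P||M) + 0.5 × D_KL(Q||M)
where M = 0.5 × (P + Q) is the mixture distribution.

M = 0.5 × (1/2, 1/2) + 0.5 × (5/8, 3/8) = (9/16, 7/16)

D_KL(P||M) = 0.0034 dits
D_KL(Q||M) = 0.0035 dits

JSD(P||Q) = 0.5 × 0.0034 + 0.5 × 0.0035 = 0.0035 dits

Unlike KL divergence, JSD is symmetric and bounded: 0 ≤ JSD ≤ log(2).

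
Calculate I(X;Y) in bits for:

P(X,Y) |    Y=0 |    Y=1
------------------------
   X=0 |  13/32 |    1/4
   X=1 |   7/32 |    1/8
0.0002 bits

Mutual information: I(X;Y) = H(X) + H(Y) - H(X,Y)

Marginals:
P(X) = (21/32, 11/32), H(X) = 0.9284 bits
P(Y) = (5/8, 3/8), H(Y) = 0.9544 bits

Joint entropy: H(X,Y) = 1.8826 bits

I(X;Y) = 0.9284 + 0.9544 - 1.8826 = 0.0002 bits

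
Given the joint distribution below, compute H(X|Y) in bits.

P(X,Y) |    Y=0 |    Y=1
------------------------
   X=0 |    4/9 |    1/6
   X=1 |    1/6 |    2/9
0.8997 bits

Using the chain rule: H(X|Y) = H(X,Y) - H(Y)

First, compute H(X,Y) = 1.8638 bits

Marginal P(Y) = (11/18, 7/18)
H(Y) = 0.9641 bits

H(X|Y) = H(X,Y) - H(Y) = 1.8638 - 0.9641 = 0.8997 bits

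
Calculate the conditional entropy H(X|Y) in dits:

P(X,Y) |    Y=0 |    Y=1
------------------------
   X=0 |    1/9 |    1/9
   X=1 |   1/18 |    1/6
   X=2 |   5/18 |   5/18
0.4222 dits

Using the chain rule: H(X|Y) = H(X,Y) - H(Y)

First, compute H(X,Y) = 0.7205 dits

Marginal P(Y) = (4/9, 5/9)
H(Y) = 0.2983 dits

H(X|Y) = H(X,Y) - H(Y) = 0.7205 - 0.2983 = 0.4222 dits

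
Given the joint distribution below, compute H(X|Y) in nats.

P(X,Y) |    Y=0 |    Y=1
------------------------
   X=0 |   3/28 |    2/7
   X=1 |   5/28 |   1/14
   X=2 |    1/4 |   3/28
0.9887 nats

Using the chain rule: H(X|Y) = H(X,Y) - H(Y)

First, compute H(X,Y) = 1.6793 nats

Marginal P(Y) = (15/28, 13/28)
H(Y) = 0.6906 nats

H(X|Y) = H(X,Y) - H(Y) = 1.6793 - 0.6906 = 0.9887 nats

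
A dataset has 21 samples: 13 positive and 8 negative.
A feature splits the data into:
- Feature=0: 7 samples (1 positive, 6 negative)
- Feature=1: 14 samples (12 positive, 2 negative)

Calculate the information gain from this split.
0.3670 bits

Information Gain = H(Y) - H(Y|Feature)

Before split:
P(positive) = 13/21 = 0.6190
H(Y) = 0.9587 bits

After split:
Feature=0: H = 0.5917 bits (weight = 7/21)
Feature=1: H = 0.5917 bits (weight = 14/21)
H(Y|Feature) = (7/21)×0.5917 + (14/21)×0.5917 = 0.5917 bits

Information Gain = 0.9587 - 0.5917 = 0.3670 bits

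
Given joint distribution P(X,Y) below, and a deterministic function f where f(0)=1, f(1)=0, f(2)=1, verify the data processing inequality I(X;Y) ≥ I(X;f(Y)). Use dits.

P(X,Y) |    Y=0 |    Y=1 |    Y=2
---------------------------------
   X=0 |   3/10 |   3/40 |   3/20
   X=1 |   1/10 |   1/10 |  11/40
I(X;Y) = 0.0311, I(X;f(Y)) = 0.0017, inequality holds: 0.0311 ≥ 0.0017

Data Processing Inequality: For any Markov chain X → Y → Z, we have I(X;Y) ≥ I(X;Z).

Here Z = f(Y) is a deterministic function of Y, forming X → Y → Z.

Original I(X;Y) = 0.0311 dits

After applying f:
P(X,Z) where Z=f(Y):
- P(X,Z=0) = P(X,Y=1)
- P(X,Z=1) = P(X,Y=0) + P(X,Y=2)

I(X;Z) = I(X;f(Y)) = 0.0017 dits

Verification: 0.0311 ≥ 0.0017 ✓

Information cannot be created by processing; the function f can only lose information about X.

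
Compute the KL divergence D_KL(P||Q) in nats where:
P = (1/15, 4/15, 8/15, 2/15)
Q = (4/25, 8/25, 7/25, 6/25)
0.1583 nats

KL divergence: D_KL(P||Q) = Σ p(x) log(p(x)/q(x))

Computing term by term:
  x=0: 1/15 × log_e[(1/15)/(4/25)] = 1/15 × -0.8755 = -0.0584
  x=1: 4/15 × log_e[(4/15)/(8/25)] = 4/15 × -0.1823 = -0.0486
  x=2: 8/15 × log_e[(8/15)/(7/25)] = 8/15 × 0.6444 = 0.3437
  x=3: 2/15 × log_e[(2/15)/(6/25)] = 2/15 × -0.5878 = -0.0784

D_KL(P||Q) = 0.1583 nats

Note: KL divergence is always non-negative and equals 0 iff P = Q.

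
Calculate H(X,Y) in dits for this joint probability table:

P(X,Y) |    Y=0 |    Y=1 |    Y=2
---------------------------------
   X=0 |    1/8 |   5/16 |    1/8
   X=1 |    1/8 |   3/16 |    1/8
0.7457 dits

Joint entropy is H(X,Y) = -Σ_{x,y} p(x,y) log p(x,y).

Summing over all non-zero entries:
H(X,Y) = -[1/8·log_10(1/8) + 5/16·log_10(5/16) + 1/8·log_10(1/8) + 1/8·log_10(1/8) + 3/16·log_10(3/16) + 1/8·log_10(1/8)]
H(X,Y) = 0.7457 dits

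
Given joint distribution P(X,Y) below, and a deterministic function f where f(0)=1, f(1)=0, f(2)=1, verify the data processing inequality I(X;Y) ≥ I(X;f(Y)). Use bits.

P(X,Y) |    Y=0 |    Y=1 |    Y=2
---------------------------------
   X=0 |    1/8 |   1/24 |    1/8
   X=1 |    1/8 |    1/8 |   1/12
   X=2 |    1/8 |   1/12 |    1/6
I(X;Y) = 0.0443, I(X;f(Y)) = 0.0340, inequality holds: 0.0443 ≥ 0.0340

Data Processing Inequality: For any Markov chain X → Y → Z, we have I(X;Y) ≥ I(X;Z).

Here Z = f(Y) is a deterministic function of Y, forming X → Y → Z.

Original I(X;Y) = 0.0443 bits

After applying f:
P(X,Z) where Z=f(Y):
- P(X,Z=0) = P(X,Y=1)
- P(X,Z=1) = P(X,Y=0) + P(X,Y=2)

I(X;Z) = I(X;f(Y)) = 0.0340 bits

Verification: 0.0443 ≥ 0.0340 ✓

Information cannot be created by processing; the function f can only lose information about X.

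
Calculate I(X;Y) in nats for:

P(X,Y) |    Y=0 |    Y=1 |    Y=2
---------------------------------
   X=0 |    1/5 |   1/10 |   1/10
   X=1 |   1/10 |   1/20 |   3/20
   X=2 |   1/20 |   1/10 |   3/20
0.0578 nats

Mutual information: I(X;Y) = H(X) + H(Y) - H(X,Y)

Marginals:
P(X) = (2/5, 3/10, 3/10), H(X) = 1.0889 nats
P(Y) = (7/20, 1/4, 2/5), H(Y) = 1.0805 nats

Joint entropy: H(X,Y) = 2.1116 nats

I(X;Y) = 1.0889 + 1.0805 - 2.1116 = 0.0578 nats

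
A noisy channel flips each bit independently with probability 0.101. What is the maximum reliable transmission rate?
0.5278 bits

For a binary symmetric channel (BSC) with error probability p:
Capacity C = 1 - H(p) bits per symbol

where H(p) = -p log₂(p) - (1-p) log₂(1-p) is the binary entropy function.

H(0.101) = 0.4722 bits
C = 1 - 0.4722 = 0.5278 bits per symbol

This means we can reliably transmit up to 0.5278 bits of information per channel use.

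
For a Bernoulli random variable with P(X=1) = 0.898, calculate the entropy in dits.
0.1431 dits

The binary entropy function is:
H(p) = -p log(p) - (1-p) log(1-p)

H(0.898) = -0.898 × log_10(0.898) - 0.102 × log_10(0.102)
H(0.898) = 0.1431 dits

Note: Binary entropy is maximized at p=0.5 (H=1 bit) and minimized at p=0 or p=1 (H=0).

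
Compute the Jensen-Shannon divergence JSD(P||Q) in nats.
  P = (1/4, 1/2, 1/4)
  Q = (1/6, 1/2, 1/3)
0.0072 nats

Jensen-Shannon divergence is:
JSD(P||Q) = 0.5 × D_KL(P||M) + 0.5 × D_KL(Q||M)
where M = 0.5 × (P + Q) is the mixture distribution.

M = 0.5 × (1/4, 1/2, 1/4) + 0.5 × (1/6, 1/2, 1/3) = (5/24, 1/2, 7/24)

D_KL(P||M) = 0.0070 nats
D_KL(Q||M) = 0.0073 nats

JSD(P||Q) = 0.5 × 0.0070 + 0.5 × 0.0073 = 0.0072 nats

Unlike KL divergence, JSD is symmetric and bounded: 0 ≤ JSD ≤ log(2).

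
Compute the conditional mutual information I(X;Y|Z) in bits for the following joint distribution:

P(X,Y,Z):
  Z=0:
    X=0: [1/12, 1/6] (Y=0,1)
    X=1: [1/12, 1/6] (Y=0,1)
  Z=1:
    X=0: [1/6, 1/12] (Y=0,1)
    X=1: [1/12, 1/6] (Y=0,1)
0.0409 bits

Conditional mutual information: I(X;Y|Z) = H(X|Z) + H(Y|Z) - H(X,Y|Z)

H(Z) = 1.0000
H(X,Z) = 2.0000 → H(X|Z) = 1.0000
H(Y,Z) = 1.9591 → H(Y|Z) = 0.9591
H(X,Y,Z) = 2.9183 → H(X,Y|Z) = 1.9183

I(X;Y|Z) = 1.0000 + 0.9591 - 1.9183 = 0.0409 bits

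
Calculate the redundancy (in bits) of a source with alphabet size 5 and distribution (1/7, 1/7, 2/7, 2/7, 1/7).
0.0860 bits

Redundancy measures how far a source is from maximum entropy:
R = H_max - H(X)

Maximum entropy for 5 symbols: H_max = log_2(5) = 2.3219 bits
Actual entropy: H(X) = 2.2359 bits
Redundancy: R = 2.3219 - 2.2359 = 0.0860 bits

This redundancy represents potential for compression: the source could be compressed by 0.0860 bits per symbol.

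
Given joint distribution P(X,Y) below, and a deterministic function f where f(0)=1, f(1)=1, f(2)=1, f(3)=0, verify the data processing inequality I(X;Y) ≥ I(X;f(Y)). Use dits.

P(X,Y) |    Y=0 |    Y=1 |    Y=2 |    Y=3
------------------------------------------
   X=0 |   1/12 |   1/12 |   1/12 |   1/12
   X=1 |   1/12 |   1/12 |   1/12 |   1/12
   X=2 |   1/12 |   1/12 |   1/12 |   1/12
I(X;Y) = 0.0000, I(X;f(Y)) = 0.0000, inequality holds: 0.0000 ≥ 0.0000

Data Processing Inequality: For any Markov chain X → Y → Z, we have I(X;Y) ≥ I(X;Z).

Here Z = f(Y) is a deterministic function of Y, forming X → Y → Z.

Original I(X;Y) = 0.0000 dits

After applying f:
P(X,Z) where Z=f(Y):
- P(X,Z=0) = P(X,Y=3)
- P(X,Z=1) = P(X,Y=0) + P(X,Y=1) + P(X,Y=2)

I(X;Z) = I(X;f(Y)) = 0.0000 dits

Verification: 0.0000 ≥ 0.0000 ✓

Information cannot be created by processing; the function f can only lose information about X.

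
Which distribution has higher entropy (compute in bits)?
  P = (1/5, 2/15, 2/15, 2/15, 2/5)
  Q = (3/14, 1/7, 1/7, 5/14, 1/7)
Q

Computing entropies in bits:
H(P) = 2.1559
H(Q) = 2.2099

Distribution Q has higher entropy.

Intuition: The distribution closer to uniform (more spread out) has higher entropy.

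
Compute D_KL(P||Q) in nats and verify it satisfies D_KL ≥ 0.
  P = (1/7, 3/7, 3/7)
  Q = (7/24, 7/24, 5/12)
0.0750 nats

KL divergence satisfies the Gibbs inequality: D_KL(P||Q) ≥ 0 for all distributions P, Q.

D_KL(P||Q) = Σ p(x) log(p(x)/q(x))
Term by term:
  x=0: 1/7 × log_e[(1/7)/(7/24)] = -0.1020
  x=1: 3/7 × log_e[(3/7)/(7/24)] = 0.1649
  x=2: 3/7 × log_e[(3/7)/(5/12)] = 0.0121
D_KL(P||Q) = 0.0750 nats

D_KL(P||Q) = 0.0750 ≥ 0 ✓

This non-negativity is a fundamental property: relative entropy cannot be negative because it measures how different Q is from P.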